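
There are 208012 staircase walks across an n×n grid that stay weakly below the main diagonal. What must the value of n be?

Such diagonal-avoiding paths in an n×n grid are counted by C_n; 208012 = C_12.

12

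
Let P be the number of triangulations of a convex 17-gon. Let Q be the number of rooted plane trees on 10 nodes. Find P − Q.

The number of triangulations of a 17-gon is the Catalan number C_15 (index = sides − 2). So P = C_15 = 9694845.
A rooted plane tree on 10 nodes has 9 edges, and such trees are counted by C_9. So Q = C_9 = 4862.
P − Q = 9694845 − 4862 = 9689983.

9689983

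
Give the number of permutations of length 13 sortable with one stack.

Stack-sortable permutations are exactly the 231-avoiding ones, counted by C_n; here n = 13.
C_13 = C_12 · 2(2·12+1)/(12+2) = 208012 · 50/14 = 742900.

742900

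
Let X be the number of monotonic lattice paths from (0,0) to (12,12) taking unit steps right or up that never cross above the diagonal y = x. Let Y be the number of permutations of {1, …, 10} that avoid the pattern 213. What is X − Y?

191216

Monotone paths in an n×n grid that stay weakly below the diagonal are counted by C_n; here n = 12. So X = C_12 = 208012.
For any fixed pattern of length 3, the pattern-avoiding permutations of [10] number C_10. So Y = C_10 = 16796.
X − Y = 208012 − 16796 = 191216.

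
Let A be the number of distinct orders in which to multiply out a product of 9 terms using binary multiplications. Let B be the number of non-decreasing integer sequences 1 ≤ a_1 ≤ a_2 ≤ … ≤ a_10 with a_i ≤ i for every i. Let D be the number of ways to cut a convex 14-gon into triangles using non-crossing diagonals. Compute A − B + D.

192646

Ways to associate a product of 9 factors correspond to binary trees on 9 leaves, so the count is C_8. So A = C_8 = 1430.
Weakly increasing sequences with a_i ≤ i biject with Dyck paths of semilength 10, so there are C_10. So B = C_10 = 16796.
A convex 14-gon is triangulated into 12 triangles, and the number of such triangulations is the Catalan number C_{14−2} = C_12. So D = C_12 = 208012.
A − B + D = 1430 − 16796 + 208012 = 192646.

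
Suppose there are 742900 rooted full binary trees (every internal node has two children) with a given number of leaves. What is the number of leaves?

Full binary trees with L leaves are counted by C_{L−1}. Since C_13 = 742900, the index is 13.
So the index is 13, and the number of leaves is 13 + 1 = 14.

14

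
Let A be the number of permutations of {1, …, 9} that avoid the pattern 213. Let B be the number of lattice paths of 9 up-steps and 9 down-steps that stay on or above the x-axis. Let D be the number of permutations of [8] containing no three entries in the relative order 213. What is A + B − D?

For any fixed pattern of length 3, the pattern-avoiding permutations of [9] number C_9. So A = C_9 = 4862.
A Dyck path with 9 up-steps and 9 down-steps has semilength 9, so there are C_9 of them. So B = C_9 = 4862.
For any fixed pattern of length 3, the pattern-avoiding permutations of [8] number C_8. So D = C_8 = 1430.
A + B − D = 4862 + 4862 − 1430 = 8294.

8294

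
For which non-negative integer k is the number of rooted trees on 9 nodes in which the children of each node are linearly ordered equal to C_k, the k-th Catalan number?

8

A rooted plane tree on 9 nodes has 8 edges, and such trees are counted by C_8.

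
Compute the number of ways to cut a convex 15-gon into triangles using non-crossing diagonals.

A convex 15-gon is triangulated into 13 triangles, and the number of such triangulations is the Catalan number C_{15−2} = C_13.
C_13 = C(26,13)/14 = 10400600/14 = 742900.

742900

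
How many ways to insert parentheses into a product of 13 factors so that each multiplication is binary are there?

208012

Parenthesizations of m factors correspond to full binary trees with m leaves, counted by C_{m−1}; m = 13 gives C_12.
C_12 = C(24,12)/13 = 2704156/13 = 208012.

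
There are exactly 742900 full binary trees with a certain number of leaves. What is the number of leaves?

Full binary trees with L leaves are counted by C_{L−1}. Since C_13 = 742900, the index is 13.
So the index is 13, and the number of leaves is 13 + 1 = 14.

14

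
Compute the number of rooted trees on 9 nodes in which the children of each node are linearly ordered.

Rooted ordered (plane) trees on m nodes have m−1 edges and are counted by C_{m−1}; m = 9 gives C_8.
C_8 = C(16,8)/9 = 12870/9 = 1430.

1430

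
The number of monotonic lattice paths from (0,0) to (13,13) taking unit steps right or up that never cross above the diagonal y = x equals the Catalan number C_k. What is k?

Monotone paths in an n×n grid that stay weakly below the diagonal are counted by C_n; here n = 13.

13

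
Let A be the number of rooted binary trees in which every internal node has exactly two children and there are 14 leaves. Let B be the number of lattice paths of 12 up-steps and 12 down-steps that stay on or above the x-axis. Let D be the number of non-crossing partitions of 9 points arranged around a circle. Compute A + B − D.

Full binary trees with 14 leaves have 14−1 = 13 internal nodes, so there are C_13 of them. So A = C_13 = 742900.
Paths of 12 up- and 12 down-steps that never dip below the axis are Dyck paths; their count is C_12. So B = C_12 = 208012.
The non-crossing partitions of [9] form a lattice of size C_9. So D = C_9 = 4862.
A + B − D = 742900 + 208012 − 4862 = 946050.

946050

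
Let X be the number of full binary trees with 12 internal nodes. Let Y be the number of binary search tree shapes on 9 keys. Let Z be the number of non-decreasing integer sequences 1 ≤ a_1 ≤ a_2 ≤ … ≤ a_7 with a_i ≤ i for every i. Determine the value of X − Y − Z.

202721

Full binary trees with n internal nodes are counted by C_n; here n = 12. So X = C_12 = 208012.
There are C_n binary search tree shapes on n keys; with n = 9 that is C_9. So Y = C_9 = 4862.
Weakly increasing sequences with a_i ≤ i biject with Dyck paths of semilength 7, so there are C_7. So Z = C_7 = 429.
X − Y − Z = 208012 − 4862 − 429 = 202721.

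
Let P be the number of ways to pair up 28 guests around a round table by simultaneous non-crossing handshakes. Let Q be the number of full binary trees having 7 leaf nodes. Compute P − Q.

2674308

With 28 = 2·14 people, non-crossing handshake pairings are non-crossing perfect matchings on a circle, counted by C_14. So P = C_14 = 2674440.
Full binary trees with 7 leaves have 7−1 = 6 internal nodes, so there are C_6 of them. So Q = C_6 = 132.
P − Q = 2674440 − 132 = 2674308.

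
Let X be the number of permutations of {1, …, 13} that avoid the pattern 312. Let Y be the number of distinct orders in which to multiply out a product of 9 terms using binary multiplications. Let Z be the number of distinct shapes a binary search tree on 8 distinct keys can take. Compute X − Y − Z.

740040

Permutations of [n] avoiding any single length-3 pattern are counted by C_n; here n = 13. So X = C_13 = 742900.
Bracketing 9 factors into binary products is counted by C_{9−1} = C_8. So Y = C_8 = 1430.
Rooted binary trees with 8 nodes (each child slot possibly empty) number C_8. So Z = C_8 = 1430.
X − Y − Z = 742900 − 1430 − 1430 = 740040.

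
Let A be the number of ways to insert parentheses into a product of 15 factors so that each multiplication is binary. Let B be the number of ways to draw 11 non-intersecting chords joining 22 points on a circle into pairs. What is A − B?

Ways to associate a product of 15 factors correspond to binary trees on 15 leaves, so the count is C_14. So A = C_14 = 2674440.
Non-crossing perfect matchings of 2n points on a circle are counted by C_n; with 22 points, n = 11. So B = C_11 = 58786.
A − B = 2674440 − 58786 = 2615654.

2615654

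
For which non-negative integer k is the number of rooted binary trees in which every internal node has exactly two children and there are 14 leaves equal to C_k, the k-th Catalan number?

13

Full binary trees with 14 leaves have 14−1 = 13 internal nodes, so there are C_13 of them.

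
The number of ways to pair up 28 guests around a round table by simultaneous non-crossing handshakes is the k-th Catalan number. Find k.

14

With 28 = 2·14 people, non-crossing handshake pairings are non-crossing perfect matchings on a circle, counted by C_14.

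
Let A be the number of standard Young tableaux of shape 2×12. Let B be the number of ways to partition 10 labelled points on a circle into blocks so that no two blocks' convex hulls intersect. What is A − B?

By the hook-length formula (or a Dyck-path bijection), SYT of shape 2×12 number C_12. So A = C_12 = 208012.
Non-crossing partitions of an n-element set are counted by C_n; here n = 10. So B = C_10 = 16796.
A − B = 208012 − 16796 = 191216.

191216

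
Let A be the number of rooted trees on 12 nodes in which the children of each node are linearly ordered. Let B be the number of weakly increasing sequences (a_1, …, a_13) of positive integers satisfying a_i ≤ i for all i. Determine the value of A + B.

801686

Rooted ordered (plane) trees on m nodes have m−1 edges and are counted by C_{m−1}; m = 12 gives C_11. So A = C_11 = 58786.
Such sub-staircase sequences of length n are counted by C_n; here n = 13. So B = C_13 = 742900.
A + B = 58786 + 742900 = 801686.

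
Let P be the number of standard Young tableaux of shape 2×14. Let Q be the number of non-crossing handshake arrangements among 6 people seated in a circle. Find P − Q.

By the hook-length formula (or a Dyck-path bijection), SYT of shape 2×14 number C_14. So P = C_14 = 2674440.
Non-crossing handshake pairings of 2n people are counted by C_n; 6 people gives n = 3. So Q = C_3 = 5.
P − Q = 2674440 − 5 = 2674435.

2674435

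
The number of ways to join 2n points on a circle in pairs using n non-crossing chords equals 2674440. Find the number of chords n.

14

Non-crossing pairings of 2n points on a circle are counted by C_n. Since C_14 = 2674440, the index is 14.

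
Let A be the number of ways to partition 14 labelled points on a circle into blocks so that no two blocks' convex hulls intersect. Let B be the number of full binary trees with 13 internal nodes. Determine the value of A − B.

1931540

Non-crossing partitions of an n-element set are counted by C_n; here n = 14. So A = C_14 = 2674440.
The number of full binary trees on 13 internal nodes is the Catalan number C_13. So B = C_13 = 742900.
A − B = 2674440 − 742900 = 1931540.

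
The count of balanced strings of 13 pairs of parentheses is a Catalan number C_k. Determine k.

Balanced strings of n pairs of brackets are counted by C_n; here n = 13.

13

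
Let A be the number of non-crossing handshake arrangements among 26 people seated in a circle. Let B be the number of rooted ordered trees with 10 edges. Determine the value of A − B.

With 26 = 2·13 people, non-crossing handshake pairings are non-crossing perfect matchings on a circle, counted by C_13. So A = C_13 = 742900.
A rooted plane tree with 10 edges has 11 nodes, and the count is C_10. So B = C_10 = 16796.
A − B = 742900 − 16796 = 726104.

726104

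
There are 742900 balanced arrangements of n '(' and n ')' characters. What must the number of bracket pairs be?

13

Balanced strings of n bracket-pairs are counted by C_n; 742900 = C_13.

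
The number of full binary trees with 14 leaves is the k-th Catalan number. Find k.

A full binary tree with L leaves has L−1 internal nodes and is counted by C_{L−1}; L = 14 gives C_13.

13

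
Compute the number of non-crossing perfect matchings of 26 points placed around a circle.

742900

Pairing 26 circle points by 13 non-crossing chords gives C_13 matchings.
C_13 = C_12 · 2(2·12+1)/(12+2) = 208012 · 50/14 = 742900.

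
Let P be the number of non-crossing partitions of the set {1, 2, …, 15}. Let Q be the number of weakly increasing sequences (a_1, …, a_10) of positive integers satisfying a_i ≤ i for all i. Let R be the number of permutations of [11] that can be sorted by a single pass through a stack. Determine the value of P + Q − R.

Non-crossing partitions of an n-element set are counted by C_n; here n = 15. So P = C_15 = 9694845.
Weakly increasing sequences with a_i ≤ i biject with Dyck paths of semilength 10, so there are C_10. So Q = C_10 = 16796.
Stack-sortable permutations are exactly the 231-avoiding ones, counted by C_n; here n = 11. So R = C_11 = 58786.
P + Q − R = 9694845 + 16796 − 58786 = 9652855.

9652855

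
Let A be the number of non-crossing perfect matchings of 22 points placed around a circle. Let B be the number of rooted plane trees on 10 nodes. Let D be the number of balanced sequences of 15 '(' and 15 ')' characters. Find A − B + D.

Non-crossing perfect matchings of 2n points on a circle are counted by C_n; with 22 points, n = 11. So A = C_11 = 58786.
A rooted plane tree on 10 nodes has 9 edges, and such trees are counted by C_9. So B = C_9 = 4862.
Balanced strings of n pairs of brackets are counted by C_n; here n = 15. So D = C_15 = 9694845.
A − B + D = 58786 − 4862 + 9694845 = 9748769.

9748769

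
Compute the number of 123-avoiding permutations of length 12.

Permutations of [n] avoiding any single length-3 pattern are counted by C_n; here n = 12.
C_12 = 208012.

208012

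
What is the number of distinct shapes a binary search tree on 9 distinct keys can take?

4862

Binary trees (left/right distinguished) on n nodes are counted by C_n; here n = 9.
C_9 = C_8 · 2(2·8+1)/(8+2) = 1430 · 34/10 = 4862.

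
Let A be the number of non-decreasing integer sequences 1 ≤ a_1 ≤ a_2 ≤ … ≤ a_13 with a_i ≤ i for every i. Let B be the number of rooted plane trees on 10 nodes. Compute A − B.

738038

Weakly increasing sequences with a_i ≤ i biject with Dyck paths of semilength 13, so there are C_13. So A = C_13 = 742900.
A rooted plane tree on 10 nodes has 9 edges, and such trees are counted by C_9. So B = C_9 = 4862.
A − B = 742900 − 4862 = 738038.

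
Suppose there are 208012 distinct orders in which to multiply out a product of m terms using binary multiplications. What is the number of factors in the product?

Parenthesizations of m factors are counted by C_{m−1}. The Catalan number equal to 208012 is C_12.
So the index is 12, and the number of factors is 12 + 1 = 13.

13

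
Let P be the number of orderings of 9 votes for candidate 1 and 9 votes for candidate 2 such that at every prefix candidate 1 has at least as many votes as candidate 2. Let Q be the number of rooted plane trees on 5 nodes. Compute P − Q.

4848

Reading a vote for the leader as '(' and for the other as ')' turns such a sequence into a balanced string of 9 pairs, so the count is C_9. So P = C_9 = 4862.
Rooted ordered (plane) trees on m nodes have m−1 edges and are counted by C_{m−1}; m = 5 gives C_4. So Q = C_4 = 14.
P − Q = 4862 − 14 = 4848.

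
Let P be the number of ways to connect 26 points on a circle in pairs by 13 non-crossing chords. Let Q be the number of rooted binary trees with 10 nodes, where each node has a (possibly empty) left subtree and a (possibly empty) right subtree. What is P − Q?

726104

Pairing 26 circle points by 13 non-crossing chords gives C_13 matchings. So P = C_13 = 742900.
Binary trees (left/right distinguished) on n nodes are counted by C_n; here n = 10. So Q = C_10 = 16796.
P − Q = 742900 − 16796 = 726104.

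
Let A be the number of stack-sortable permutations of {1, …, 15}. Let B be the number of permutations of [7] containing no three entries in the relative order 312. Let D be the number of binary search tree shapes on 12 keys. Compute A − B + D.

By Knuth's characterisation, the stack-sortable permutations of length 15 are the 231-avoiders, numbering C_15. So A = C_15 = 9694845.
Permutations of [n] avoiding any single length-3 pattern are counted by C_n; here n = 7. So B = C_7 = 429.
There are C_n binary search tree shapes on n keys; with n = 12 that is C_12. So D = C_12 = 208012.
A − B + D = 9694845 − 429 + 208012 = 9902428.

9902428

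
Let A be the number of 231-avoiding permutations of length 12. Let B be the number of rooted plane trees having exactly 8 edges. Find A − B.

Permutations of [n] avoiding any single length-3 pattern are counted by C_n; here n = 12. So A = C_12 = 208012.
A rooted plane tree with 8 edges has 9 nodes, and the count is C_8. So B = C_8 = 1430.
A − B = 208012 − 1430 = 206582.

206582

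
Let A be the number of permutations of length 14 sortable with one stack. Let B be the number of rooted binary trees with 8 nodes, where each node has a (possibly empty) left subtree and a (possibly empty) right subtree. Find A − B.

Stack-sortable permutations are exactly the 231-avoiding ones, counted by C_n; here n = 14. So A = C_14 = 2674440.
Binary trees (left/right distinguished) on n nodes are counted by C_n; here n = 8. So B = C_8 = 1430.
A − B = 2674440 − 1430 = 2673010.

2673010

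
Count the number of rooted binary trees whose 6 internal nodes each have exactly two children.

132

Full binary trees with n internal nodes are counted by C_n; here n = 6.
C_6 = 132.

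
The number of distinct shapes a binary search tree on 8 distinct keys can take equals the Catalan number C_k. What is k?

8

Rooted binary trees with 8 nodes (each child slot possibly empty) number C_8.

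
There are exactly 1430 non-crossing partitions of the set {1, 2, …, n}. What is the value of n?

Non-crossing partitions of [n] are counted by C_n; 1430 = C_8.

8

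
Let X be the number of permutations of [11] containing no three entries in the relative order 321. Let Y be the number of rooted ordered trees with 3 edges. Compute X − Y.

58781

For any fixed pattern of length 3, the pattern-avoiding permutations of [11] number C_11. So X = C_11 = 58786.
Rooted ordered trees with n edges are counted by C_n; here n = 3. So Y = C_3 = 5.
X − Y = 58786 − 5 = 58781.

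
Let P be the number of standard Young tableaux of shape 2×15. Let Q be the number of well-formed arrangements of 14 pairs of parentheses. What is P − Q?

By the hook-length formula (or a Dyck-path bijection), SYT of shape 2×15 number C_15. So P = C_15 = 9694845.
Balanced strings of n pairs of brackets are counted by C_n; here n = 14. So Q = C_14 = 2674440.
P − Q = 9694845 − 2674440 = 7020405.

7020405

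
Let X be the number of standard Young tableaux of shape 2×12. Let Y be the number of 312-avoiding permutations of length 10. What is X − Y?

By the hook-length formula (or a Dyck-path bijection), SYT of shape 2×12 number C_12. So X = C_12 = 208012.
Permutations of [n] avoiding any single length-3 pattern are counted by C_n; here n = 10. So Y = C_10 = 16796.
X − Y = 208012 − 16796 = 191216.

191216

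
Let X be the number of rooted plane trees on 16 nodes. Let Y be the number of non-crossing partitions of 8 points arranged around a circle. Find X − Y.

9693415

Rooted ordered (plane) trees on m nodes have m−1 edges and are counted by C_{m−1}; m = 16 gives C_15. So X = C_15 = 9694845.
Non-crossing partitions of an n-element set are counted by C_n; here n = 8. So Y = C_8 = 1430.
X − Y = 9694845 − 1430 = 9693415.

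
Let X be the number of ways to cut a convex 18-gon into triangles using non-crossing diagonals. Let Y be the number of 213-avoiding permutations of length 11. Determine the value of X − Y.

35298884

Triangulations of a convex m-gon are counted by C_{m−2}; with m = 18 this is C_16. So X = C_16 = 35357670.
For any fixed pattern of length 3, the pattern-avoiding permutations of [11] number C_11. So Y = C_11 = 58786.
X − Y = 35357670 − 58786 = 35298884.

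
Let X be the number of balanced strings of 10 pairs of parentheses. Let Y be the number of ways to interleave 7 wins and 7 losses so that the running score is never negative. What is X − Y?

A balanced arrangement of 10 bracket pairs is a Dyck word of semilength 10, so the count is C_10. So X = C_10 = 16796.
Ballot sequences with n votes each where one side never trails are Dyck words, counted by C_n; here n = 7. So Y = C_7 = 429.
X − Y = 16796 − 429 = 16367.

16367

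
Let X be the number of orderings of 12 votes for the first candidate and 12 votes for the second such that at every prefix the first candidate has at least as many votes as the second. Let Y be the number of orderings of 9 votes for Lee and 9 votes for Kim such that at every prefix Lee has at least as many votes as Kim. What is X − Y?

203150

Reading a vote for the leader as '(' and for the other as ')' turns such a sequence into a balanced string of 12 pairs, so the count is C_12. So X = C_12 = 208012.
Ballot sequences with n votes each where one side never trails are Dyck words, counted by C_n; here n = 9. So Y = C_9 = 4862.
X − Y = 208012 − 4862 = 203150.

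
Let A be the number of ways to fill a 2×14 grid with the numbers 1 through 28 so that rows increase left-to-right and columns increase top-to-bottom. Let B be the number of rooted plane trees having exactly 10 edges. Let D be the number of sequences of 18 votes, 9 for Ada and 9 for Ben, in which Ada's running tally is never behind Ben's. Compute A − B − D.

Standard Young tableaux of shape 2×n are counted by C_n; here n = 14. So A = C_14 = 2674440.
Rooted ordered trees with n edges are counted by C_n; here n = 10. So B = C_10 = 16796.
Reading a vote for the leader as '(' and for the other as ')' turns such a sequence into a balanced string of 9 pairs, so the count is C_9. So D = C_9 = 4862.
A − B − D = 2674440 − 16796 − 4862 = 2652782.

2652782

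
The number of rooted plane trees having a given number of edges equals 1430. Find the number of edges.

Rooted ordered trees with n edges are counted by C_n, and C_8 = 1430.

8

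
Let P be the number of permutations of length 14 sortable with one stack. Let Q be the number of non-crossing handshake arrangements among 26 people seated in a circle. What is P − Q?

By Knuth's characterisation, the stack-sortable permutations of length 14 are the 231-avoiders, numbering C_14. So P = C_14 = 2674440.
Non-crossing handshake pairings of 2n people are counted by C_n; 26 people gives n = 13. So Q = C_13 = 742900.
P − Q = 2674440 − 742900 = 1931540.

1931540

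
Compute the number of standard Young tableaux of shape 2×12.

Standard Young tableaux of shape 2×n are counted by C_n; here n = 12.
C_12 = 208012.

208012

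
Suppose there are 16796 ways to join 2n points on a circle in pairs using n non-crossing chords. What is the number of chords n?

10

Non-crossing pairings of 2n points on a circle are counted by C_n, and C_10 = 16796.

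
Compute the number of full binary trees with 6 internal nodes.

Full binary trees with n internal nodes are counted by C_n; here n = 6.
C_6 = C(12,6)/7 = 924/7 = 132.

132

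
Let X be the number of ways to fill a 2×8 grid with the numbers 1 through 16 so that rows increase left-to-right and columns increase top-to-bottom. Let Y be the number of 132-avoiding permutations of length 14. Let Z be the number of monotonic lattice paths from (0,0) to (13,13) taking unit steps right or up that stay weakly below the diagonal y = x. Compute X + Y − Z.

Standard Young tableaux of shape 2×n are counted by C_n; here n = 8. So X = C_8 = 1430.
Permutations of [n] avoiding any single length-3 pattern are counted by C_n; here n = 14. So Y = C_14 = 2674440.
Monotone paths in an n×n grid that stay weakly below the diagonal are counted by C_n; here n = 13. So Z = C_13 = 742900.
X + Y − Z = 1430 + 2674440 − 742900 = 1932970.

1932970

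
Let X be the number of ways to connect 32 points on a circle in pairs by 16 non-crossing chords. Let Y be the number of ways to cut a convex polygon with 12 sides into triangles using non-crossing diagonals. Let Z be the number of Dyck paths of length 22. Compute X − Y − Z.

35282088

Non-crossing perfect matchings of 2n points on a circle are counted by C_n; with 32 points, n = 16. So X = C_16 = 35357670.
Triangulations of a convex m-gon are counted by C_{m−2}; with m = 12 this is C_10. So Y = C_10 = 16796.
Paths of 11 up- and 11 down-steps that never dip below the axis are Dyck paths; their count is C_11. So Z = C_11 = 58786.
X − Y − Z = 35357670 − 16796 − 58786 = 35282088.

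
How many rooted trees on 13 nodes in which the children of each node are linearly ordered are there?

Rooted ordered (plane) trees on m nodes have m−1 edges and are counted by C_{m−1}; m = 13 gives C_12.
C_12 = 208012.

208012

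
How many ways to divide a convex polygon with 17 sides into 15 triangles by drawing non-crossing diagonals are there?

9694845

A convex 17-gon is triangulated into 15 triangles, and the number of such triangulations is the Catalan number C_{17−2} = C_15.
C_15 = C_14 · 2(2·14+1)/(14+2) = 2674440 · 58/16 = 9694845.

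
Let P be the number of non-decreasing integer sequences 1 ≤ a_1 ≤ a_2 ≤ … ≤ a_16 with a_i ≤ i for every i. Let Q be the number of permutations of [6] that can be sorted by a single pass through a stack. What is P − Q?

Such sub-staircase sequences of length n are counted by C_n; here n = 16. So P = C_16 = 35357670.
Stack-sortable permutations are exactly the 231-avoiding ones, counted by C_n; here n = 6. So Q = C_6 = 132.
P − Q = 35357670 − 132 = 35357538.

35357538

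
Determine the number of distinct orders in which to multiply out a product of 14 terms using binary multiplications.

742900

Parenthesizations of m factors correspond to full binary trees with m leaves, counted by C_{m−1}; m = 14 gives C_13.
C_13 = C(26,13)/14 = 10400600/14 = 742900.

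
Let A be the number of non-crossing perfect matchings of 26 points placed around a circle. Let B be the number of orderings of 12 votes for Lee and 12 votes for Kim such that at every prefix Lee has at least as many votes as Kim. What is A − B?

534888

Non-crossing perfect matchings of 2n points on a circle are counted by C_n; with 26 points, n = 13. So A = C_13 = 742900.
Ballot sequences with n votes each where one side never trails are Dyck words, counted by C_n; here n = 12. So B = C_12 = 208012.
A − B = 742900 − 208012 = 534888.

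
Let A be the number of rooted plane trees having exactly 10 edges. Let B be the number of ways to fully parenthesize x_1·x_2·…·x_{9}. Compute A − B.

15366

Rooted ordered trees with n edges are counted by C_n; here n = 10. So A = C_10 = 16796.
Bracketing 9 factors into binary products is counted by C_{9−1} = C_8. So B = C_8 = 1430.
A − B = 16796 − 1430 = 15366.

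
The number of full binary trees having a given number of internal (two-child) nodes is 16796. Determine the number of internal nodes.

Full binary trees with n internal nodes are counted by C_n. The Catalan number equal to 16796 is C_10.

10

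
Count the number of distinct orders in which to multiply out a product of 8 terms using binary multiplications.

429

Parenthesizations of m factors correspond to full binary trees with m leaves, counted by C_{m−1}; m = 8 gives C_7.
C_7 = C(14,7)/8 = 3432/8 = 429.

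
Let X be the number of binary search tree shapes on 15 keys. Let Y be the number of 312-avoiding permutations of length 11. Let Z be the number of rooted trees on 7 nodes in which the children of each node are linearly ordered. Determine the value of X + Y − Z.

9753499

Binary trees (left/right distinguished) on n nodes are counted by C_n; here n = 15. So X = C_15 = 9694845.
Permutations of [n] avoiding any single length-3 pattern are counted by C_n; here n = 11. So Y = C_11 = 58786.
Rooted ordered (plane) trees on m nodes have m−1 edges and are counted by C_{m−1}; m = 7 gives C_6. So Z = C_6 = 132.
X + Y − Z = 9694845 + 58786 − 132 = 9753499.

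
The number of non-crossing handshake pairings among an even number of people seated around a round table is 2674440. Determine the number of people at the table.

Non-crossing handshake pairings of 2n people are counted by C_n; 2674440 = C_14.
So n = 14, and there are 2n = 28 people.

28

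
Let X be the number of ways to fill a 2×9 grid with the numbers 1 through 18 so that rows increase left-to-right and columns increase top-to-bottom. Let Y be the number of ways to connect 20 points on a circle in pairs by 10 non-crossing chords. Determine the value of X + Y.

21658

Standard Young tableaux of shape 2×n are counted by C_n; here n = 9. So X = C_9 = 4862.
Pairing 20 circle points by 10 non-crossing chords gives C_10 matchings. So Y = C_10 = 16796.
X + Y = 4862 + 16796 = 21658.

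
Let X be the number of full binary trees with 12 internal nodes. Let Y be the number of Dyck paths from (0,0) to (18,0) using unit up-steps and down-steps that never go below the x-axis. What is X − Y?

The number of full binary trees on 12 internal nodes is the Catalan number C_12. So X = C_12 = 208012.
Dyck paths of semilength n (length 2n) are counted by C_n; here n = 9. So Y = C_9 = 4862.
X − Y = 208012 − 4862 = 203150.

203150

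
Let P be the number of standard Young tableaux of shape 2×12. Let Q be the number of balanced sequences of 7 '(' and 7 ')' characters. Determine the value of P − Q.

207583

Standard Young tableaux of shape 2×n are counted by C_n; here n = 12. So P = C_12 = 208012.
With 7 pairs the number of balanced bracket strings is the Catalan number C_7. So Q = C_7 = 429.
P − Q = 208012 − 429 = 207583.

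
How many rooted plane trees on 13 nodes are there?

208012

Rooted ordered (plane) trees on m nodes have m−1 edges and are counted by C_{m−1}; m = 13 gives C_12.
C_12 = C_11 · 2(2·11+1)/(11+2) = 58786 · 46/13 = 208012.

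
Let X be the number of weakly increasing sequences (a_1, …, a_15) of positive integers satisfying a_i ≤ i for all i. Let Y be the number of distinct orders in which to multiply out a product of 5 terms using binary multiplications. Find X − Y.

9694831

Weakly increasing sequences with a_i ≤ i biject with Dyck paths of semilength 15, so there are C_15. So X = C_15 = 9694845.
Parenthesizations of m factors correspond to full binary trees with m leaves, counted by C_{m−1}; m = 5 gives C_4. So Y = C_4 = 14.
X − Y = 9694845 − 14 = 9694831.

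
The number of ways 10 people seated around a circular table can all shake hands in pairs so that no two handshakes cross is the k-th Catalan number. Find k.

5

Non-crossing handshake pairings of 2n people are counted by C_n; 10 people gives n = 5.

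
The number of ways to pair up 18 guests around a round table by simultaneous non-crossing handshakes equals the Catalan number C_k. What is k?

With 18 = 2·9 people, non-crossing handshake pairings are non-crossing perfect matchings on a circle, counted by C_9.

9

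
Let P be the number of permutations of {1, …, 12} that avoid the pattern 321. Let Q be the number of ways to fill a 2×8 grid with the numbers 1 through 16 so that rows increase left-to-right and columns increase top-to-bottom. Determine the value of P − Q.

206582

Permutations of [n] avoiding any single length-3 pattern are counted by C_n; here n = 12. So P = C_12 = 208012.
Standard Young tableaux of shape 2×n are counted by C_n; here n = 8. So Q = C_8 = 1430.
P − Q = 208012 − 1430 = 206582.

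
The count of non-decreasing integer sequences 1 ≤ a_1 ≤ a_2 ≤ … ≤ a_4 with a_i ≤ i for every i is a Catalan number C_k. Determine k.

Weakly increasing sequences with a_i ≤ i biject with Dyck paths of semilength 4, so there are C_4.

4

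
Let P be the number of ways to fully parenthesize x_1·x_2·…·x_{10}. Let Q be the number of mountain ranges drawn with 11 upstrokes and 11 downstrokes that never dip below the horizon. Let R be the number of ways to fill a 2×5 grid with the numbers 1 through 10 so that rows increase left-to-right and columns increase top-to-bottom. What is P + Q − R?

Parenthesizations of m factors correspond to full binary trees with m leaves, counted by C_{m−1}; m = 10 gives C_9. So P = C_9 = 4862.
Dyck paths of semilength n (length 2n) are counted by C_n; here n = 11. So Q = C_11 = 58786.
Standard Young tableaux of shape 2×n are counted by C_n; here n = 5. So R = C_5 = 42.
P + Q − R = 4862 + 58786 − 42 = 63606.

63606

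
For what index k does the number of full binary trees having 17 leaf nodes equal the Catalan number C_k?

16

Full binary trees with 17 leaves have 17−1 = 16 internal nodes, so there are C_16 of them.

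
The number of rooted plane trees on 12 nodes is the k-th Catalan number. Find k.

A rooted plane tree on 12 nodes has 11 edges, and such trees are counted by C_11.

11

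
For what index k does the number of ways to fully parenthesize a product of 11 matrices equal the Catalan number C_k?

10

Parenthesizations of m factors correspond to full binary trees with m leaves, counted by C_{m−1}; m = 11 gives C_10.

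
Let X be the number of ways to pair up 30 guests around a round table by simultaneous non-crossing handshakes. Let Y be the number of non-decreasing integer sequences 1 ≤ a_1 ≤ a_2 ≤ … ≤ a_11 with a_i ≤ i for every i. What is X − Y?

Non-crossing handshake pairings of 2n people are counted by C_n; 30 people gives n = 15. So X = C_15 = 9694845.
Weakly increasing sequences with a_i ≤ i biject with Dyck paths of semilength 11, so there are C_11. So Y = C_11 = 58786.
X − Y = 9694845 − 58786 = 9636059.

9636059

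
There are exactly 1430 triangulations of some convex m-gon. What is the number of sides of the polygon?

Triangulations of a convex m-gon are counted by C_{m−2}; 1430 = C_8.
So m − 2 = 8, giving m = 10 sides.

10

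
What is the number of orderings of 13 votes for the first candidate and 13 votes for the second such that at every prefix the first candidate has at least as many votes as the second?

742900

Reading a vote for the leader as '(' and for the other as ')' turns such a sequence into a balanced string of 13 pairs, so the count is C_13.
C_13 = C(26,13)/14 = 10400600/14 = 742900.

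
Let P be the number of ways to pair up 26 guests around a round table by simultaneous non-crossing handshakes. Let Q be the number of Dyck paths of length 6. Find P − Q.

Non-crossing handshake pairings of 2n people are counted by C_n; 26 people gives n = 13. So P = C_13 = 742900.
A Dyck path with 3 up-steps and 3 down-steps has semilength 3, so there are C_3 of them. So Q = C_3 = 5.
P − Q = 742900 − 5 = 742895.

742895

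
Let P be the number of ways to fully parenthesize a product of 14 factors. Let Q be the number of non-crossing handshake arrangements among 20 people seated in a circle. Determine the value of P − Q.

Ways to associate a product of 14 factors correspond to binary trees on 14 leaves, so the count is C_13. So P = C_13 = 742900.
Non-crossing handshake pairings of 2n people are counted by C_n; 20 people gives n = 10. So Q = C_10 = 16796.
P − Q = 742900 − 16796 = 726104.

726104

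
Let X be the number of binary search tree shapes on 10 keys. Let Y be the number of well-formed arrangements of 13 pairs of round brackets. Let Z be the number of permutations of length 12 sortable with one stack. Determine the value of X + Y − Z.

551684

There are C_n binary search tree shapes on n keys; with n = 10 that is C_10. So X = C_10 = 16796.
With 13 pairs the number of balanced bracket strings is the Catalan number C_13. So Y = C_13 = 742900.
By Knuth's characterisation, the stack-sortable permutations of length 12 are the 231-avoiders, numbering C_12. So Z = C_12 = 208012.
X + Y − Z = 16796 + 742900 − 208012 = 551684.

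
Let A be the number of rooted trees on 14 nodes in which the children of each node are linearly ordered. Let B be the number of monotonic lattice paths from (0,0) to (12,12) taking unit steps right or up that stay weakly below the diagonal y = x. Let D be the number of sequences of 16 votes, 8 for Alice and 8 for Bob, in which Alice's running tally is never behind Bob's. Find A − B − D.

533458

Rooted ordered (plane) trees on m nodes have m−1 edges and are counted by C_{m−1}; m = 14 gives C_13. So A = C_13 = 742900.
Sub-diagonal monotone paths from (0,0) to (12,12) biject with Dyck paths of semilength 12, giving C_12. So B = C_12 = 208012.
Ballot sequences with n votes each where one side never trails are Dyck words, counted by C_n; here n = 8. So D = C_8 = 1430.
A − B − D = 742900 − 208012 − 1430 = 533458.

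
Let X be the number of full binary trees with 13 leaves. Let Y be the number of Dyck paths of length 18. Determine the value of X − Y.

203150

Full binary trees with 13 leaves have 13−1 = 12 internal nodes, so there are C_12 of them. So X = C_12 = 208012.
Dyck paths of semilength n (length 2n) are counted by C_n; here n = 9. So Y = C_9 = 4862.
X − Y = 208012 − 4862 = 203150.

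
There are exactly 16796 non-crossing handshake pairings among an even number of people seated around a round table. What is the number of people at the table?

Non-crossing handshake pairings of 2n people are counted by C_n. The Catalan number equal to 16796 is C_10.
So n = 10, and there are 2n = 20 people.

20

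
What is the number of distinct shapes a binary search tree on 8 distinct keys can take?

1430

Rooted binary trees with 8 nodes (each child slot possibly empty) number C_8.
C_8 = C_7 · 2(2·7+1)/(7+2) = 429 · 30/9 = 1430.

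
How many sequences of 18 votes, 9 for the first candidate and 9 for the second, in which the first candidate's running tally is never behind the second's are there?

4862

Ballot sequences with n votes each where one side never trails are Dyck words, counted by C_n; here n = 9.
C_9 = C(18,9)/10 = 48620/10 = 4862.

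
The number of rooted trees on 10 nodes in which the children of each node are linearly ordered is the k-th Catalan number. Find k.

9

A rooted plane tree on 10 nodes has 9 edges, and such trees are counted by C_9.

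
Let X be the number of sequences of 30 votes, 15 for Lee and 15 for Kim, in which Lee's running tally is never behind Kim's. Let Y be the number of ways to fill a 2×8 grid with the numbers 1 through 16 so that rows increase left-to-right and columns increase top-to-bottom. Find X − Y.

Ballot sequences with n votes each where one side never trails are Dyck words, counted by C_n; here n = 15. So X = C_15 = 9694845.
Standard Young tableaux of shape 2×n are counted by C_n; here n = 8. So Y = C_8 = 1430.
X − Y = 9694845 − 1430 = 9693415.

9693415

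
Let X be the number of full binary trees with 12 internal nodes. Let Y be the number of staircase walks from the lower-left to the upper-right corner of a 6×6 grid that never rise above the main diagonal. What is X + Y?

208144

Full binary trees with n internal nodes are counted by C_n; here n = 12. So X = C_12 = 208012.
Sub-diagonal monotone paths from (0,0) to (6,6) biject with Dyck paths of semilength 6, giving C_6. So Y = C_6 = 132.
X + Y = 208012 + 132 = 208144.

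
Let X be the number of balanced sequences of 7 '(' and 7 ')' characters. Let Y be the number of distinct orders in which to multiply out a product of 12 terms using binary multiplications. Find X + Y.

With 7 pairs the number of balanced bracket strings is the Catalan number C_7. So X = C_7 = 429.
Ways to associate a product of 12 factors correspond to binary trees on 12 leaves, so the count is C_11. So Y = C_11 = 58786.
X + Y = 429 + 58786 = 59215.

59215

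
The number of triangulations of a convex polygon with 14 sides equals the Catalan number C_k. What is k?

The number of triangulations of a 14-gon is the Catalan number C_12 (index = sides − 2).

12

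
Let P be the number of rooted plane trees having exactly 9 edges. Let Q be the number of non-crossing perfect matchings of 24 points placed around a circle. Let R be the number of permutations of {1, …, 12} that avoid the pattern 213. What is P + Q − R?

Rooted ordered trees with n edges are counted by C_n; here n = 9. So P = C_9 = 4862.
Non-crossing perfect matchings of 2n points on a circle are counted by C_n; with 24 points, n = 12. So Q = C_12 = 208012.
Permutations of [n] avoiding any single length-3 pattern are counted by C_n; here n = 12. So R = C_12 = 208012.
P + Q − R = 4862 + 208012 − 208012 = 4862.

4862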